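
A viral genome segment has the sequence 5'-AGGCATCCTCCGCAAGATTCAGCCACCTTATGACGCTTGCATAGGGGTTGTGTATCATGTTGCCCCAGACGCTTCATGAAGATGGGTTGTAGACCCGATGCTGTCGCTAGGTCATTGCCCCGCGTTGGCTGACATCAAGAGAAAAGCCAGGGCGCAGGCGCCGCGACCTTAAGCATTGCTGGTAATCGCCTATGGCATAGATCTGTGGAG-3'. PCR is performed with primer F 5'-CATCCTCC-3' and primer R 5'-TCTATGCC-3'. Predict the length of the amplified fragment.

The forward primer matches the template at positions 4–11.
Reverse complement of the reverse primer: GGCATAGA. This occurs on the top strand at positions 194–201.
The product runs from position 4 to position 201, so its length is 201 − 4 + 1 = 198 bp.

198 bp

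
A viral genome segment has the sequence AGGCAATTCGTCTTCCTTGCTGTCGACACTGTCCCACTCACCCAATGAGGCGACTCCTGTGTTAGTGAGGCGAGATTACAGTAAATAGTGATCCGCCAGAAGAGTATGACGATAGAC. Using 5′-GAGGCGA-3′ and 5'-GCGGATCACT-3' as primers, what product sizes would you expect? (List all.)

The forward primer GAGGCGA matches the top strand at positions 47–53, 67–73.
The reverse primer's reverse complement is AGTGATCCGC, matching at positions 87–96.
Each forward site pairs with the reverse site to give a product ending at position 96: sizes 50, 30 bp.

50 bp, 30 bp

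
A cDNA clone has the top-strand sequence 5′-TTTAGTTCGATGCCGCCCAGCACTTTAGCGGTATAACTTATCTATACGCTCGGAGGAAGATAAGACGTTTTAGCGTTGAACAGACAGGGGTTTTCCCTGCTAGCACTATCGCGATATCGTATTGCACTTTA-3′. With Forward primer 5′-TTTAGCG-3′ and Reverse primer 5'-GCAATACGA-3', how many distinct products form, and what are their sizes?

The forward primer TTTAGCG matches the top strand at positions 24–30, 69–75.
The reverse primer's reverse complement is TCGTATTGC, matching at positions 117–125.
Each forward site pairs with the reverse site to give a product ending at position 125: sizes 102, 57 bp.

Two products: 102 bp, 57 bp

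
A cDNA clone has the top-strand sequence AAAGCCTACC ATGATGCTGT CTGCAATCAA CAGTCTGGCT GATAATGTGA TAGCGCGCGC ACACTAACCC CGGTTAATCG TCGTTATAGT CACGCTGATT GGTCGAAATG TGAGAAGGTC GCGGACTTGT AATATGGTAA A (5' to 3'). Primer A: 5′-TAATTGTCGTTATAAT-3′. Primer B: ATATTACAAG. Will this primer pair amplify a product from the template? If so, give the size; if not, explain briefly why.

No product — primer A has no binding site in the template.

Primer A (TAATTGTCGTTATAAT) does not match the top strand, and its reverse complement ATTATAACGACAATTA does not match either.
With no annealing site for primer A, no amplification occurs.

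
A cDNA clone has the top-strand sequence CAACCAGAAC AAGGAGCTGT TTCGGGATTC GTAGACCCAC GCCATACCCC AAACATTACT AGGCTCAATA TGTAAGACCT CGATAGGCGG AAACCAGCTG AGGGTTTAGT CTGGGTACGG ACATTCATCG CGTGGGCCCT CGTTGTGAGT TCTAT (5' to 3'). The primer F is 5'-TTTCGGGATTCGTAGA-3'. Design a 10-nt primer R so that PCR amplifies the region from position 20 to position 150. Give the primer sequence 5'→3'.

The product's 3' end on the top strand is position 150.
The reverse primer anneals to the top strand over positions 141–150, i.e. to CGTTGTGAGT.
Its sequence written 5'→3' is the reverse complement: ACTCACAACG.

5'-ACTCACAACG-3'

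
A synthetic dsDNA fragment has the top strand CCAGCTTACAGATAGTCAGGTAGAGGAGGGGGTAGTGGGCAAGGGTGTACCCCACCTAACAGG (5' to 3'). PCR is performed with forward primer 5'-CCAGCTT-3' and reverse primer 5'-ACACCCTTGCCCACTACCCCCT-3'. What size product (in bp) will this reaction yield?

48 bp

The forward primer matches the template at positions 1–7.
Reverse complement of the reverse primer: AGGGGGTAGTGGGCAAGGGTGT. This occurs on the top strand at positions 27–48.
Product length = (reverse-primer end) − (forward-primer start) + 1 = 48 − 1 + 1 = 48 bp.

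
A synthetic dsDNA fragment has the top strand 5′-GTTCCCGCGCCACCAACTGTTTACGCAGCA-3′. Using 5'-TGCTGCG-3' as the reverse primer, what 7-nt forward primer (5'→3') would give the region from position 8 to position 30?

5'-CGCCACC-3'

The reverse primer's reverse complement CGCAGCA matches the template at positions 24–30; the product starts at position 8.
The forward primer is identical to the top strand over positions 8–14: CGCCACC.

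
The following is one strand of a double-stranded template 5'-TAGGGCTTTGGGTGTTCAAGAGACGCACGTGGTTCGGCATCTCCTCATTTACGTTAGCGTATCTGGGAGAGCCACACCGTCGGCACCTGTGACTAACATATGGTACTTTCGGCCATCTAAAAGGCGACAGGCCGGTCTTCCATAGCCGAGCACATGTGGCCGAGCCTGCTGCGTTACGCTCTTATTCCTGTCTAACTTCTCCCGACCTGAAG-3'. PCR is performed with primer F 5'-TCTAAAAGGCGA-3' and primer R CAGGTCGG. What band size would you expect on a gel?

The forward primer matches the template at positions 116–127.
Reverse complement of the reverse primer: CCGACCTG. This occurs on the top strand at positions 202–209.
Product length = (reverse-primer end) − (forward-primer start) + 1 = 209 − 116 + 1 = 94 bp.

94 bp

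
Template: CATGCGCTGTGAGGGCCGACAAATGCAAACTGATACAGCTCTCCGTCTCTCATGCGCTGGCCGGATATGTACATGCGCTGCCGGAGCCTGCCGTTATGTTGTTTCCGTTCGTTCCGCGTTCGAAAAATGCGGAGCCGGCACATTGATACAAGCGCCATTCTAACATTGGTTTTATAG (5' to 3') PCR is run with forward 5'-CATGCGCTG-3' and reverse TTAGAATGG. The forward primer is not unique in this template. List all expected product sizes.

The forward primer CATGCGCTG matches the top strand at positions 1–9, 51–59, 72–80.
The reverse primer's reverse complement is CCATTCTAA, matching at positions 155–163.
Each forward site pairs with the reverse site to give a product ending at position 163: sizes 163, 113, 92 bp.

163 bp, 113 bp, 92 bp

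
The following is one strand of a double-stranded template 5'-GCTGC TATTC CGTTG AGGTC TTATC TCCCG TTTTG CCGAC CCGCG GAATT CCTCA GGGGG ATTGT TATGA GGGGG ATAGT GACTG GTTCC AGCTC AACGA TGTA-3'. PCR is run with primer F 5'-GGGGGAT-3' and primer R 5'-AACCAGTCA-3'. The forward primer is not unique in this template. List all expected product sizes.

The forward primer GGGGGAT matches the top strand at positions 56–62, 71–77.
The reverse primer's reverse complement is TGACTGGTT, matching at positions 80–88.
Each forward site pairs with the reverse site to give a product ending at position 88: sizes 33, 18 bp.

33 bp, 18 bp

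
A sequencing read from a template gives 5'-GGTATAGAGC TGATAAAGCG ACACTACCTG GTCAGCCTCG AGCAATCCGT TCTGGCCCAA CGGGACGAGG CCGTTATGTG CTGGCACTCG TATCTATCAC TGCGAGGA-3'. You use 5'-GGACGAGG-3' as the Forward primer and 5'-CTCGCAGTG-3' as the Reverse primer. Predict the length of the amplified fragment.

44 bp

Scanning the template, GGACGAGG occurs at positions 63–70; this primer anneals to the bottom strand there with its 3' end pointing downstream.
The reverse primer's reverse complement is CACTGCGAG, which matches the template at positions 98–106.
Product length = (reverse-primer end) − (forward-primer start) + 1 = 106 − 63 + 1 = 44 bp.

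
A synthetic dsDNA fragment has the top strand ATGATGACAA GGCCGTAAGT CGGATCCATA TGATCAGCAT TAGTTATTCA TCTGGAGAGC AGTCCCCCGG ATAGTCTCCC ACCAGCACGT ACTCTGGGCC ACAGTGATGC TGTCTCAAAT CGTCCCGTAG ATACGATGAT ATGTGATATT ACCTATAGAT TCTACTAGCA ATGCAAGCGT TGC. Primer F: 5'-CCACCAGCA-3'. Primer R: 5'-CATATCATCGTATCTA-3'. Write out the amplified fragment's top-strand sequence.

5'-CCACCAGCACGTACTCTGGGCCACAGTGATGCTGTCTCAAATCGTCCCGTAGATACGATGATATG-3'

Forward primer CCACCAGCA is found on the top strand at positions 79–87.
Reverse complement of the reverse primer: TAGATACGATGATATG. This occurs on the top strand at positions 128–143.
The product is the template from position 79 through 143 (65 bp).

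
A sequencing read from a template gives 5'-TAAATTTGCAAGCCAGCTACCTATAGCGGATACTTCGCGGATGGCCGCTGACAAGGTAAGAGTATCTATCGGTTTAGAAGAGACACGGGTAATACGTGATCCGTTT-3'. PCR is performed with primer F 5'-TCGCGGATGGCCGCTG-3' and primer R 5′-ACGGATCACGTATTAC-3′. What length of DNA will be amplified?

70 bp

Scanning the template, TCGCGGATGGCCGCTG occurs at positions 35–50; this primer anneals to the bottom strand there with its 3' end pointing downstream.
The reverse primer's reverse complement is GTAATACGTGATCCGT, which matches the template at positions 89–104.
Amplicon spans positions 35–104: 70 bp.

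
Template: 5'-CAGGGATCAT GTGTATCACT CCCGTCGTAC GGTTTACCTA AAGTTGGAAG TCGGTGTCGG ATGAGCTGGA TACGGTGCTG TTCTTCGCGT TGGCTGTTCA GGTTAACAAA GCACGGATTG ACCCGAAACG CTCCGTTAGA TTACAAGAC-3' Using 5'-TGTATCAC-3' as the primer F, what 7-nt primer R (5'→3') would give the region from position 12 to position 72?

5'-TATCCAG-3'

The product's 3' end on the top strand is position 72.
The reverse primer anneals to the top strand over positions 66–72, i.e. to CTGGATA.
Its sequence written 5'→3' is the reverse complement: TATCCAG.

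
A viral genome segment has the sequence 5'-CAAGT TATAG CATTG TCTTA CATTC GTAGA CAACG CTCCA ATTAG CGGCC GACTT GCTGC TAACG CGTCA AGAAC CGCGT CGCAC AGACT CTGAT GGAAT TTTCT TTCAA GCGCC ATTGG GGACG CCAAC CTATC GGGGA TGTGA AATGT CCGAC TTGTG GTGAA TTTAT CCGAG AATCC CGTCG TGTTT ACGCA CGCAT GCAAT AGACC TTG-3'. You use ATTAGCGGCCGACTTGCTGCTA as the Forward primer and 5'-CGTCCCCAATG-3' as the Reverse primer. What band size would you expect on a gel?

85 bp

Forward primer ATTAGCGGCCGACTTGCTGCTA is found on the top strand at positions 41–62.
The reverse primer's reverse complement is CATTGGGGACG, which matches the template at positions 115–125.
The product runs from position 41 to position 125, so its length is 125 − 41 + 1 = 85 bp.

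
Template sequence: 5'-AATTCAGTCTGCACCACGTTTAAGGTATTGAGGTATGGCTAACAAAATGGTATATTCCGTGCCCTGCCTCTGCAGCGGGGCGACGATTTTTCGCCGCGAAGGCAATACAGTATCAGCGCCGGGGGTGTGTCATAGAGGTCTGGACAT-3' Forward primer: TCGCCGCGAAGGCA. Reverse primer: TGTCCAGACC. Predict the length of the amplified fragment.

Scanning the template, TCGCCGCGAAGGCA occurs at positions 91–104; this primer anneals to the bottom strand there with its 3' end pointing downstream.
The reverse primer's reverse complement is GGTCTGGACA, which matches the template at positions 137–146.
The product runs from position 91 to position 146, so its length is 146 − 91 + 1 = 56 bp.

56 bp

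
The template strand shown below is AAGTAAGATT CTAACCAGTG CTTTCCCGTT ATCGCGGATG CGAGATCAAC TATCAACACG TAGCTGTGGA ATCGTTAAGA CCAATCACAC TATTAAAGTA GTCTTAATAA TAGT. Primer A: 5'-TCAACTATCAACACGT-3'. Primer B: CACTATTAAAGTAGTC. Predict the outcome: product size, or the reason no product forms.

Primer A (TCAACTATCAACACGT) matches the top strand at positions 46–61 (3' end points downstream).
Primer B (CACTATTAAAGTAGTC) also matches the top strand directly, at positions 88–103 — its reverse complement GACTACTTTAATAGTG is not present.
Both primers anneal to the bottom strand with 3' ends pointing the same way, so neither can prime synthesis back toward the other.

No product — both primers anneal to the same strand and extend in the same direction.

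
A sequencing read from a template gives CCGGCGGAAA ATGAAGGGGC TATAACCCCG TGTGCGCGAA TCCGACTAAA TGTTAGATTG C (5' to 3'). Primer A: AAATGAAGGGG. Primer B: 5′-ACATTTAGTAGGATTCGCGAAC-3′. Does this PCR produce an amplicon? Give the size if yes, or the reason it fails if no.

Primer B (ACATTTAGTAGGATTCGCGAAC) does not match the top strand, and its reverse complement GTTCGCGAATCCTACTAAATGT does not match either.
With no annealing site for primer B, no amplification occurs.

No product — primer B has no binding site in the template.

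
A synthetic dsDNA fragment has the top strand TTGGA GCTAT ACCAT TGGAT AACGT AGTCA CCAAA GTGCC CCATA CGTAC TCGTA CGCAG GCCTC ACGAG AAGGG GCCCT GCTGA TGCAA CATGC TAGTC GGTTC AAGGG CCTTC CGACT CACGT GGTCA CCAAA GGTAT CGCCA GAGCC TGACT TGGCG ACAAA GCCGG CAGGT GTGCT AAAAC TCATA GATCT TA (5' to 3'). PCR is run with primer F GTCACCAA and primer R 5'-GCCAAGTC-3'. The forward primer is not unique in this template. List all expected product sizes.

The forward primer GTCACCAA matches the top strand at positions 27–34, 127–134.
The reverse primer's reverse complement is GACTTGGC, matching at positions 152–159.
Each forward site pairs with the reverse site to give a product ending at position 159: sizes 133, 33 bp.

133 bp, 33 bp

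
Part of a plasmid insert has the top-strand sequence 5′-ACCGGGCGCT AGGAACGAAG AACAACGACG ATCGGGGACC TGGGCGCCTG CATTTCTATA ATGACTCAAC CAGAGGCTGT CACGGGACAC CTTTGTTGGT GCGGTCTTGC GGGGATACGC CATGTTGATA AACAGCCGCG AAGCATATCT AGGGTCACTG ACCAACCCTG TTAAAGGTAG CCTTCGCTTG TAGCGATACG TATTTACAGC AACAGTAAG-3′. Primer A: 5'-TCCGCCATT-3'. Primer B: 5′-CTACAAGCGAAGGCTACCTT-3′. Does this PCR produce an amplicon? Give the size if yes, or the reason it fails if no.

Primer A (TCCGCCATT) does not match the top strand, and its reverse complement AATGGCGGA does not match either.
With no annealing site for primer A, no amplification occurs.

No product — primer A has no binding site in the template.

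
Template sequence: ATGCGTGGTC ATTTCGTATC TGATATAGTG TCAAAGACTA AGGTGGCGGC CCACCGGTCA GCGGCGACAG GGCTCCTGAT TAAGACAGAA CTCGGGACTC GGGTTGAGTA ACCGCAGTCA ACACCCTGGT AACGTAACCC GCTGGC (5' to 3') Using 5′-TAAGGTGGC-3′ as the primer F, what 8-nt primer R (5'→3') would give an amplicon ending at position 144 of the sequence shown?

The forward primer binds at positions 39–47; the product's 3' end on the top strand is position 144.
The reverse primer anneals to the top strand over positions 137–144, i.e. to ACCCGCTG.
Its sequence written 5'→3' is the reverse complement: CAGCGGGT.

5'-CAGCGGGT-3'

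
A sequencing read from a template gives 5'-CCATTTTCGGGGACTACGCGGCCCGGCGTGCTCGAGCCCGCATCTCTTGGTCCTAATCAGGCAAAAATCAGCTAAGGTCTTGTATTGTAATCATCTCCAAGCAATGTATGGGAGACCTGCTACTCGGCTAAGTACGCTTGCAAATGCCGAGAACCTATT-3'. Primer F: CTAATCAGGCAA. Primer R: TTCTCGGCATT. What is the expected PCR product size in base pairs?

Scanning the template, CTAATCAGGCAA occurs at positions 53–64; this primer anneals to the bottom strand there with its 3' end pointing downstream.
Reverse complement of the reverse primer: AATGCCGAGAA. This occurs on the top strand at positions 143–153.
The product runs from position 53 to position 153, so its length is 153 − 53 + 1 = 101 bp.

101 bp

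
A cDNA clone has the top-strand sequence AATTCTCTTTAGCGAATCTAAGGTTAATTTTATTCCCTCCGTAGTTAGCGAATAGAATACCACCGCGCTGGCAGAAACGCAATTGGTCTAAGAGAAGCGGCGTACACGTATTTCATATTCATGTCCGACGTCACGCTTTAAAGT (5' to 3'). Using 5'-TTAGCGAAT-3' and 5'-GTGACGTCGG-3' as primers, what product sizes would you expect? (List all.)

126 bp, 90 bp

The forward primer TTAGCGAAT matches the top strand at positions 9–17, 45–53.
The reverse primer's reverse complement is CCGACGTCAC, matching at positions 125–134.
Each forward site pairs with the reverse site to give a product ending at position 134: sizes 126, 90 bp.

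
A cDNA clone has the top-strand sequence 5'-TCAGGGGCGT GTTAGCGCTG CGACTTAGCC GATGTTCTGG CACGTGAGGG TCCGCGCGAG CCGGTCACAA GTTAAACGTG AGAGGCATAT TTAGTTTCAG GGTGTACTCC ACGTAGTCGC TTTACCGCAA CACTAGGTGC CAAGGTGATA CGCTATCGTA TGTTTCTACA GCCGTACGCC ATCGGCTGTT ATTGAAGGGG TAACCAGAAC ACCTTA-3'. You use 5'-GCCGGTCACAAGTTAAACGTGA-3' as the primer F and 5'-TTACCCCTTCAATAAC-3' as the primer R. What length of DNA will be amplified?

144 bp

Forward primer GCCGGTCACAAGTTAAACGTGA is found on the top strand at positions 60–81.
Taking the reverse complement of TTACCCCTTCAATAAC gives GTTATTGAAGGGGTAA, found at positions 188–203 on the template; the primer anneals here to the top strand with its 3' end pointing upstream.
The product runs from position 60 to position 203, so its length is 203 − 60 + 1 = 144 bp.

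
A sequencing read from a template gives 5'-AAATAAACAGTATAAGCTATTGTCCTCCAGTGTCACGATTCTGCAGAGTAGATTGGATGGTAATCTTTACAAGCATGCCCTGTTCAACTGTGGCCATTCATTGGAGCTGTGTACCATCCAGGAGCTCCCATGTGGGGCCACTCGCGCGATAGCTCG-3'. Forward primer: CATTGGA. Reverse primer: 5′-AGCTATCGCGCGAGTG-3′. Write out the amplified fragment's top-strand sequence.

Scanning the template, CATTGGA occurs at positions 99–105; this primer anneals to the bottom strand there with its 3' end pointing downstream.
Taking the reverse complement of AGCTATCGCGCGAGTG gives CACTCGCGCGATAGCT, found at positions 139–154 on the template; the primer anneals here to the top strand with its 3' end pointing upstream.
The product is the template from position 99 through 154 (56 bp).

5'-CATTGGAGCTGTGTACCATCCAGGAGCTCCCATGTGGGGCCACTCGCGCGATAGCT-3'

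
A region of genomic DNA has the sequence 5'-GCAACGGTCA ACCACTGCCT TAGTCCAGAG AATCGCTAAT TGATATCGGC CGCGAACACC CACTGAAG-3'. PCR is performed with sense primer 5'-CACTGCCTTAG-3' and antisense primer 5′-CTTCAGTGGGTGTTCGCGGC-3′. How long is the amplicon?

56 bp

Forward primer CACTGCCTTAG is found on the top strand at positions 13–23.
Reverse complement of the reverse primer: GCCGCGAACACCCACTGAAG. This occurs on the top strand at positions 49–68.
Amplicon spans positions 13–68: 56 bp.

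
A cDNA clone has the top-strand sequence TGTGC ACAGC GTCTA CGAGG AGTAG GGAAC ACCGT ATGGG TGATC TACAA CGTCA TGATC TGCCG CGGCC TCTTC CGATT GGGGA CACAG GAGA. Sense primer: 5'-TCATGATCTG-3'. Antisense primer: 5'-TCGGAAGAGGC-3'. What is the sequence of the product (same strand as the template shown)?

Forward primer TCATGATCTG is found on the top strand at positions 53–62.
The reverse primer's reverse complement is GCCTCTTCCGA, which matches the template at positions 68–78.
The product is the template from position 53 through 78 (26 bp).

5'-TCATGATCTGCCGCGGCCTCTTCCGA-3'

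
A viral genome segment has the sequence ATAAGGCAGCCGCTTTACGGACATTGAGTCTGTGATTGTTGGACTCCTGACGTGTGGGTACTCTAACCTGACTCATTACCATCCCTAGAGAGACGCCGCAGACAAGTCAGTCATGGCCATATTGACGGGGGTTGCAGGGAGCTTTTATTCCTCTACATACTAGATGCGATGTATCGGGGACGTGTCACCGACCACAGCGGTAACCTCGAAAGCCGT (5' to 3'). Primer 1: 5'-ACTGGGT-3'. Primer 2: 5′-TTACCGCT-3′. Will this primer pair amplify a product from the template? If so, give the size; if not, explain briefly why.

No product — primer 1 has no binding site in the template.

Primer 1 (ACTGGGT) does not match the top strand, and its reverse complement ACCCAGT does not match either.
With no annealing site for primer 1, no amplification occurs.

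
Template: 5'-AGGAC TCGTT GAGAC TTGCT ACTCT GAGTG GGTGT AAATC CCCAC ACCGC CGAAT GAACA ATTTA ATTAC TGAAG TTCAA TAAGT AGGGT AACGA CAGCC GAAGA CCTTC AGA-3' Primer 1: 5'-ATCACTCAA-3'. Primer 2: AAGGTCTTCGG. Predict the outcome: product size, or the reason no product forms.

No product — primer 1 has no binding site in the template.

Primer 1 (ATCACTCAA) does not match the top strand, and its reverse complement TTGAGTGAT does not match either.
With no annealing site for primer 1, no amplification occurs.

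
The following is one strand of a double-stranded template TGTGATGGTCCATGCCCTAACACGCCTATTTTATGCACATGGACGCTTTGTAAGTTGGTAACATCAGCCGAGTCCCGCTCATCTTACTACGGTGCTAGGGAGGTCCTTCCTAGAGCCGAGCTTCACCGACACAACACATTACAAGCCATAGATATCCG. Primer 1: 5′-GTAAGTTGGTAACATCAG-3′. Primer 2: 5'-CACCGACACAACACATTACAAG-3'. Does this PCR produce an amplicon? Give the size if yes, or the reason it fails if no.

No product — both primers anneal to the same strand and extend in the same direction.

Primer 1 (GTAAGTTGGTAACATCAG) matches the top strand at positions 50–67 (3' end points downstream).
Primer 2 (CACCGACACAACACATTACAAG) also matches the top strand directly, at positions 124–145 — its reverse complement CTTGTAATGTGTTGTGTCGGTG is not present.
Both primers anneal to the bottom strand with 3' ends pointing the same way, so neither can prime synthesis back toward the other.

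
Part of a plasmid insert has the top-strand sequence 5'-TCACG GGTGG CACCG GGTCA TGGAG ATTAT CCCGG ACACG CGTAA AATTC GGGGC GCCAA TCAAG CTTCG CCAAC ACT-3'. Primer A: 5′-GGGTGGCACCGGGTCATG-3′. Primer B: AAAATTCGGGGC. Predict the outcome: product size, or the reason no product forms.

No product — both primers anneal to the same strand and extend in the same direction.

Primer A (GGGTGGCACCGGGTCATG) matches the top strand at positions 5–22 (3' end points downstream).
Primer B (AAAATTCGGGGC) also matches the top strand directly, at positions 44–55 — its reverse complement GCCCCGAATTTT is not present.
Both primers anneal to the bottom strand with 3' ends pointing the same way, so neither can prime synthesis back toward the other.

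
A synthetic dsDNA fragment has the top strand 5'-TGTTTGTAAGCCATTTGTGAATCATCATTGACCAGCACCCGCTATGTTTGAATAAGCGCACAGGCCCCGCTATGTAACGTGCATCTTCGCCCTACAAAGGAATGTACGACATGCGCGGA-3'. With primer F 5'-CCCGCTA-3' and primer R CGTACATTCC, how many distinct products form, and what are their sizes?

Two products: 71 bp, 43 bp

The forward primer CCCGCTA matches the top strand at positions 38–44, 66–72.
The reverse primer's reverse complement is GGAATGTACG, matching at positions 99–108.
Each forward site pairs with the reverse site to give a product ending at position 108: sizes 71, 43 bp.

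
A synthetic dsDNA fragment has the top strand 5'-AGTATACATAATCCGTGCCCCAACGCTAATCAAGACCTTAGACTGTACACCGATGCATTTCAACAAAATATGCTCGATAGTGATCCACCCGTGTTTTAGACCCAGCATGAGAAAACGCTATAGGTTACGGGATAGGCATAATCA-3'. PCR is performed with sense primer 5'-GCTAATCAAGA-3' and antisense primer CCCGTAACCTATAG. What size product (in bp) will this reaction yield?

The forward primer matches the template at positions 25–35.
The reverse primer's reverse complement is CTATAGGTTACGGG, which matches the template at positions 118–131.
Product length = (reverse-primer end) − (forward-primer start) + 1 = 131 − 25 + 1 = 107 bp.

107 bp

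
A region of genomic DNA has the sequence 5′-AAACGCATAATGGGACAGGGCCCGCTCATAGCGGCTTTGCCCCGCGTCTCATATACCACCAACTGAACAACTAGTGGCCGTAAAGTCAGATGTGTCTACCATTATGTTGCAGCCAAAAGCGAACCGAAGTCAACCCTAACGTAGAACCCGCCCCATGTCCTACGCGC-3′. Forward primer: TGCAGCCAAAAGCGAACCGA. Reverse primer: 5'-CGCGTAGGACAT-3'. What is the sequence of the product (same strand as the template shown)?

The forward primer matches the template at positions 108–127.
The reverse primer's reverse complement is ATGTCCTACGCG, which matches the template at positions 155–166.
The product is the template from position 108 through 166 (59 bp).

5'-TGCAGCCAAAAGCGAACCGAAGTCAACCCTAACGTAGAACCCGCCCCATGTCCTACGCG-3'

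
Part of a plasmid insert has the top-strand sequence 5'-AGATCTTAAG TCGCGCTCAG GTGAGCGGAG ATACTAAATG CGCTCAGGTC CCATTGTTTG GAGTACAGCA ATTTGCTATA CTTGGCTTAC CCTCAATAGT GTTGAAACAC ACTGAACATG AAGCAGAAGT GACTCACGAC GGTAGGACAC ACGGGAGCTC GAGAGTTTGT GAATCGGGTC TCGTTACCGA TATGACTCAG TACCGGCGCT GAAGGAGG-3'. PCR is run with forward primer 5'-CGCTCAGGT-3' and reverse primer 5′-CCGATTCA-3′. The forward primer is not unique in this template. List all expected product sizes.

The forward primer CGCTCAGGT matches the top strand at positions 14–22, 41–49.
The reverse primer's reverse complement is TGAATCGG, matching at positions 170–177.
Each forward site pairs with the reverse site to give a product ending at position 177: sizes 164, 137 bp.

164 bp, 137 bp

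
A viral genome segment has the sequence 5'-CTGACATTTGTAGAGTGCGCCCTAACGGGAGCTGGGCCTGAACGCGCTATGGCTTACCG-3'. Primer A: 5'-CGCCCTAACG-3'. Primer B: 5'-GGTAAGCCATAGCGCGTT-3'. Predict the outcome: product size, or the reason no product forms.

Yes — a 41 bp product.

Primer A (CGCCCTAACG) matches the top strand at positions 18–27; it acts as a forward primer.
Primer B's reverse complement is AACGCGCTATGGCTTACC, matching the top strand at positions 41–58; it acts as a reverse primer.
The 3' ends face each other across positions 18–58, giving a 41 bp product.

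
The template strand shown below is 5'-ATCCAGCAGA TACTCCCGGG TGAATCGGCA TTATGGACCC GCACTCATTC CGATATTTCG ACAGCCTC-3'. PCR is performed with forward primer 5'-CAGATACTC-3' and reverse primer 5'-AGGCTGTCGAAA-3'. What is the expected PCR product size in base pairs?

61 bp

Scanning the template, CAGATACTC occurs at positions 7–15; this primer anneals to the bottom strand there with its 3' end pointing downstream.
Reverse complement of the reverse primer: TTTCGACAGCCT. This occurs on the top strand at positions 56–67.
Product length = (reverse-primer end) − (forward-primer start) + 1 = 67 − 7 + 1 = 61 bp.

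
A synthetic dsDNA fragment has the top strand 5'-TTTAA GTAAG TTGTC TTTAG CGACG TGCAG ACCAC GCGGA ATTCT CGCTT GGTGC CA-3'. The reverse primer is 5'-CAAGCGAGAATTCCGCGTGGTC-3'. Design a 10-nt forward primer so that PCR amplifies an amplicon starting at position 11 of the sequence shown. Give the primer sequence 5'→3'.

5'-TTGTCTTTAG-3'

The reverse primer's reverse complement GACCACGCGGAATTCTCGCTTG matches the template at positions 30–51; the product starts at position 11.
The forward primer is identical to the top strand over positions 11–20: TTGTCTTTAG.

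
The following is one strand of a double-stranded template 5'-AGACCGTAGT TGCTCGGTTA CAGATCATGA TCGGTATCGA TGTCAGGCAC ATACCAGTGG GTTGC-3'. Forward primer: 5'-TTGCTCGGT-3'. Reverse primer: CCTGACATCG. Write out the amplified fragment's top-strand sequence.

Forward primer TTGCTCGGT is found on the top strand at positions 10–18.
Reverse complement of the reverse primer: CGATGTCAGG. This occurs on the top strand at positions 38–47.
The product is the template from position 10 through 47 (38 bp).

5'-TTGCTCGGTTACAGATCATGATCGGTATCGATGTCAGG-3'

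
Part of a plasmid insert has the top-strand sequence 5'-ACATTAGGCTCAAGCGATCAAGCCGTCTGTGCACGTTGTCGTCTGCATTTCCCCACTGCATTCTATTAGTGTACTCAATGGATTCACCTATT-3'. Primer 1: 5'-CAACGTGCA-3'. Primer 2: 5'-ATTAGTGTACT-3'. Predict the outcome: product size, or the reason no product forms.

No product — the primers' 3' ends point away from each other.

Primer 1 (CAACGTGCA) has reverse complement TGCACGTTG, which matches the top strand at positions 30–38; primer 1 anneals to the top strand there with its 3' end pointing upstream toward position 30.
Primer 2 (ATTAGTGTACT) matches the top strand directly at positions 65–75; it anneals to the bottom strand with its 3' end pointing downstream toward position 75.
The 3' ends diverge (primer 1 extends toward position 1, primer 2 toward position 92), so the primers never converge on a shared product.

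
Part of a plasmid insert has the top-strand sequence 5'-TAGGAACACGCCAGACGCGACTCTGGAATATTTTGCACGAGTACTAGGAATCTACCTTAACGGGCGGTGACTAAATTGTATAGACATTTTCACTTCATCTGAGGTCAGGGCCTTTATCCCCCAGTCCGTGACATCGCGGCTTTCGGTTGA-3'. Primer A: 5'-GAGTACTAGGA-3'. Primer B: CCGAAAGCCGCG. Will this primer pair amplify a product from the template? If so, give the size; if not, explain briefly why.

Yes — a 108 bp product.

Primer A (GAGTACTAGGA) matches the top strand at positions 39–49; it acts as a forward primer.
Primer B's reverse complement is CGCGGCTTTCGG, matching the top strand at positions 135–146; it acts as a reverse primer.
The 3' ends face each other across positions 39–146, giving a 108 bp product.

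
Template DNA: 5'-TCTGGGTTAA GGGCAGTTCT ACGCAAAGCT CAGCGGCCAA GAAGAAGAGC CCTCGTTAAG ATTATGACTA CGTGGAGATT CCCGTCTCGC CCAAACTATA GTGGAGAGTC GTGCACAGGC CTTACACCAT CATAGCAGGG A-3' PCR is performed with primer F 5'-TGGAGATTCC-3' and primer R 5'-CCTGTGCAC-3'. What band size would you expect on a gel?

47 bp

Scanning the template, TGGAGATTCC occurs at positions 73–82; this primer anneals to the bottom strand there with its 3' end pointing downstream.
Reverse complement of the reverse primer: GTGCACAGG. This occurs on the top strand at positions 111–119.
The product runs from position 73 to position 119, so its length is 119 − 73 + 1 = 47 bp.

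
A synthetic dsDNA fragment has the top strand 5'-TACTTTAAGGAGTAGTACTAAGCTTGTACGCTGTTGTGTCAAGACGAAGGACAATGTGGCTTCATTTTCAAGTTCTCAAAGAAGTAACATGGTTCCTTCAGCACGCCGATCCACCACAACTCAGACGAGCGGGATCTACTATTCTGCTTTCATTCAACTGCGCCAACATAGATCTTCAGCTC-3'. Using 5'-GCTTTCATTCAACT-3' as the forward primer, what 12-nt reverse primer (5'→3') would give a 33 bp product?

The forward primer binds at positions 146–159, so a 33 bp product ends at position 146 + 33 − 1 = 178.
The reverse primer anneals to the top strand over positions 167–178, i.e. to CATAGATCTTCA.
Its sequence written 5'→3' is the reverse complement: TGAAGATCTATG.

5'-TGAAGATCTATG-3'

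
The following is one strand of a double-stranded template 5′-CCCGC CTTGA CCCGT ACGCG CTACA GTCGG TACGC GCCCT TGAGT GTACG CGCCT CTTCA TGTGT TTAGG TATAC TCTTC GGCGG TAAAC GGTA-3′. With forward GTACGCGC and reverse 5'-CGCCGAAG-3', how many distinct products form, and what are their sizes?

The forward primer GTACGCGC matches the top strand at positions 14–21, 30–37, 46–53.
The reverse primer's reverse complement is CTTCGGCG, matching at positions 77–84.
Each forward site pairs with the reverse site to give a product ending at position 84: sizes 71, 55, 39 bp.

Three products: 71 bp, 55 bp, 39 bp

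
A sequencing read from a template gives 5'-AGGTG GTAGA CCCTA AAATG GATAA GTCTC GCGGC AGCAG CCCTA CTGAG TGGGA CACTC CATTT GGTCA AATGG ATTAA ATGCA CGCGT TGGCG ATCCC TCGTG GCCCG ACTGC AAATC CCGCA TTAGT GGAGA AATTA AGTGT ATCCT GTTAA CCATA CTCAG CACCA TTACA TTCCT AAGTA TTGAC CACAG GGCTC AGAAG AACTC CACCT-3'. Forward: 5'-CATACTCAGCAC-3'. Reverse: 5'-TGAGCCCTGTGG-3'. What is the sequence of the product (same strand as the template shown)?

Scanning the template, CATACTCAGCAC occurs at positions 157–168; this primer anneals to the bottom strand there with its 3' end pointing downstream.
Reverse complement of the reverse primer: CCACAGGGCTCA. This occurs on the top strand at positions 190–201.
The product is the template from position 157 through 201 (45 bp).

5'-CATACTCAGCACCATTACATTCCTAAGTATTGACCACAGGGCTCA-3'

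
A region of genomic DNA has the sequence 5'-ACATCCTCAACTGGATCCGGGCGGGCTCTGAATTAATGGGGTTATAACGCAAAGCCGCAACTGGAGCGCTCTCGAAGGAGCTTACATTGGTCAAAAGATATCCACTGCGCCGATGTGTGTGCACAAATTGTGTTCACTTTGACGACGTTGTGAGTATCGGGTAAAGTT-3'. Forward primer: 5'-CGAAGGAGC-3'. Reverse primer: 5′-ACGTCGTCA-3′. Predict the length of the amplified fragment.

76 bp

Forward primer CGAAGGAGC is found on the top strand at positions 73–81.
The reverse primer's reverse complement is TGACGACGT, which matches the template at positions 140–148.
Product length = (reverse-primer end) − (forward-primer start) + 1 = 148 − 73 + 1 = 76 bp.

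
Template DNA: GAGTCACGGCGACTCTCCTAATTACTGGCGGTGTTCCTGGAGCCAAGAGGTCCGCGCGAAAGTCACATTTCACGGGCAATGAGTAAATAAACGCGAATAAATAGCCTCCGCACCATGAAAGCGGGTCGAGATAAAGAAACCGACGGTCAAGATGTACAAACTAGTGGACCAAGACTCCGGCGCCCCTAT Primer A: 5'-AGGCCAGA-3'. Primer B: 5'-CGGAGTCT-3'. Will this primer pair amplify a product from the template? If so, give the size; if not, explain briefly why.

Primer A (AGGCCAGA) does not match the top strand, and its reverse complement TCTGGCCT does not match either.
With no annealing site for primer A, no amplification occurs.

No product — primer A has no binding site in the template.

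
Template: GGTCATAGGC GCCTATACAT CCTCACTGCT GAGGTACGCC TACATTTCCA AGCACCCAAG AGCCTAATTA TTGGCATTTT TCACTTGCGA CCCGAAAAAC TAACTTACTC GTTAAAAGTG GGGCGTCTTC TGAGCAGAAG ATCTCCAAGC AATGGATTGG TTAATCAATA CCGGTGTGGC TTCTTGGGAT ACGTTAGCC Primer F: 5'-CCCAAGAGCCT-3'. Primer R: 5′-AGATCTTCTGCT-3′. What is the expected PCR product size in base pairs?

Scanning the template, CCCAAGAGCCT occurs at positions 55–65; this primer anneals to the bottom strand there with its 3' end pointing downstream.
Reverse complement of the reverse primer: AGCAGAAGATCT. This occurs on the top strand at positions 133–144.
Product length = (reverse-primer end) − (forward-primer start) + 1 = 144 − 55 + 1 = 90 bp.

90 bp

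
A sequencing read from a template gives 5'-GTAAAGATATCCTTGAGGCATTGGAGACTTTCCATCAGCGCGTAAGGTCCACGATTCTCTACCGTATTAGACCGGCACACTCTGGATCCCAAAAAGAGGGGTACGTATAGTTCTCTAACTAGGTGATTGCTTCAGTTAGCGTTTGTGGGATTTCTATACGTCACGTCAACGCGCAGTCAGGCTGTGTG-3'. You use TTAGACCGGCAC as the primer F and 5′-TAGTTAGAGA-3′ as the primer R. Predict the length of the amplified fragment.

55 bp

Scanning the template, TTAGACCGGCAC occurs at positions 67–78; this primer anneals to the bottom strand there with its 3' end pointing downstream.
Reverse complement of the reverse primer: TCTCTAACTA. This occurs on the top strand at positions 112–121.
The product runs from position 67 to position 121, so its length is 121 − 67 + 1 = 55 bp.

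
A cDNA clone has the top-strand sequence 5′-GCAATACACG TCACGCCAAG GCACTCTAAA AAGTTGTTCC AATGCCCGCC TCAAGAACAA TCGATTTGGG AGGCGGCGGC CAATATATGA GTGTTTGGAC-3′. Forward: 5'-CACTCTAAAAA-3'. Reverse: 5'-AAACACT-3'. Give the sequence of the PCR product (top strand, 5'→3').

Forward primer CACTCTAAAAA is found on the top strand at positions 22–32.
Taking the reverse complement of AAACACT gives AGTGTTT, found at positions 90–96 on the template; the primer anneals here to the top strand with its 3' end pointing upstream.
The product is the template from position 22 through 96 (75 bp).

5'-CACTCTAAAAAGTTGTTCCAATGCCCGCCTCAAGAACAATCGATTTGGGAGGCGGCGGCCAATATATGAGTGTTT-3'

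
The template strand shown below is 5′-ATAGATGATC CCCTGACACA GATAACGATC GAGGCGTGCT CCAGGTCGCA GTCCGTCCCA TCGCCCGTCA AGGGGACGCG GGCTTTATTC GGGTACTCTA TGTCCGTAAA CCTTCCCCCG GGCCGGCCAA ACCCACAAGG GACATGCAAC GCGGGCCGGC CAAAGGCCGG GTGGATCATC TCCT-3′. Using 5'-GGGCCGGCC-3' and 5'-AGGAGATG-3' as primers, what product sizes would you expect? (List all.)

65 bp, 32 bp

The forward primer GGGCCGGCC matches the top strand at positions 120–128, 153–161.
The reverse primer's reverse complement is CATCTCCT, matching at positions 177–184.
Each forward site pairs with the reverse site to give a product ending at position 184: sizes 65, 32 bp.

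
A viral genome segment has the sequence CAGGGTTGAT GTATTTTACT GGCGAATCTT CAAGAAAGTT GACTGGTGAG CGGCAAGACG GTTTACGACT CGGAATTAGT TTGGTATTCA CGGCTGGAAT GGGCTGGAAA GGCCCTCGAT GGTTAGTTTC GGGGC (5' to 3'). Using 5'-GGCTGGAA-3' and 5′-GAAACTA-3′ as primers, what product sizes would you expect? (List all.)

39 bp, 29 bp

The forward primer GGCTGGAA matches the top strand at positions 92–99, 102–109.
The reverse primer's reverse complement is TAGTTTC, matching at positions 124–130.
Each forward site pairs with the reverse site to give a product ending at position 130: sizes 39, 29 bp.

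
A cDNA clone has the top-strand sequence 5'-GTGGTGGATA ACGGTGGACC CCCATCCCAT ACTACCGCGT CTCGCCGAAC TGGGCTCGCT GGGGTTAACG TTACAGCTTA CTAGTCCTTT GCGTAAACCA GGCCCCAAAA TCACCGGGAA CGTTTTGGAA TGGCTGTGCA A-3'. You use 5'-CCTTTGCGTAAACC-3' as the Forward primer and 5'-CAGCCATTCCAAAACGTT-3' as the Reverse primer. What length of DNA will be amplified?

51 bp

Forward primer CCTTTGCGTAAACC is found on the top strand at positions 86–99.
Reverse complement of the reverse primer: AACGTTTTGGAATGGCTG. This occurs on the top strand at positions 119–136.
Product length = (reverse-primer end) − (forward-primer start) + 1 = 136 − 86 + 1 = 51 bp.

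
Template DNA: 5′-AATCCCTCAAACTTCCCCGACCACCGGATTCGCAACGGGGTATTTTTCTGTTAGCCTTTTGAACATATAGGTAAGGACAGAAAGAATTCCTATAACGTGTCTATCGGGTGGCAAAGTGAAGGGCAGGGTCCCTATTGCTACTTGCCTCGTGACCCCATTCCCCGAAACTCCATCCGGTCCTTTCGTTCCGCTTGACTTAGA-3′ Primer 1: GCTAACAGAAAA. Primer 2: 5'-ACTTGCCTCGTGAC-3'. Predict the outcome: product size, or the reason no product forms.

No product — the primers' 3' ends point away from each other.

Primer 1 (GCTAACAGAAAA) has reverse complement TTTTCTGTTAGC, which matches the top strand at positions 44–55; primer 1 anneals to the top strand there with its 3' end pointing upstream toward position 44.
Primer 2 (ACTTGCCTCGTGAC) matches the top strand directly at positions 140–153; it anneals to the bottom strand with its 3' end pointing downstream toward position 153.
The 3' ends diverge (primer 1 extends toward position 1, primer 2 toward position 201), so the primers never converge on a shared product.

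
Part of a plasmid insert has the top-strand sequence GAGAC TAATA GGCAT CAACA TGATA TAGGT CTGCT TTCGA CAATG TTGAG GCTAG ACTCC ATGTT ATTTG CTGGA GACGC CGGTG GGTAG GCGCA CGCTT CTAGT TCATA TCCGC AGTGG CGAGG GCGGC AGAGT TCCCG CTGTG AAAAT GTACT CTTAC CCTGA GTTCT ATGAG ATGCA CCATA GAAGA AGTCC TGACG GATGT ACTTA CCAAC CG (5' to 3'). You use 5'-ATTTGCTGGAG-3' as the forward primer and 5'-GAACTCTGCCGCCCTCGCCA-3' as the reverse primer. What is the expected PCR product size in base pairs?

Forward primer ATTTGCTGGAG is found on the top strand at positions 66–76.
Reverse complement of the reverse primer: TGGCGAGGGCGGCAGAGTTC. This occurs on the top strand at positions 118–137.
The product runs from position 66 to position 137, so its length is 137 − 66 + 1 = 72 bp.

72 bp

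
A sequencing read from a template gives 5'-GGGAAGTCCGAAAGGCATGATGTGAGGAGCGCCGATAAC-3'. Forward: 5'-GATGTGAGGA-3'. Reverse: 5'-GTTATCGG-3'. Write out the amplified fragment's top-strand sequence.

Forward primer GATGTGAGGA is found on the top strand at positions 19–28.
The reverse primer's reverse complement is CCGATAAC, which matches the template at positions 32–39.
The product is the template from position 19 through 39 (21 bp).

5'-GATGTGAGGAGCGCCGATAAC-3'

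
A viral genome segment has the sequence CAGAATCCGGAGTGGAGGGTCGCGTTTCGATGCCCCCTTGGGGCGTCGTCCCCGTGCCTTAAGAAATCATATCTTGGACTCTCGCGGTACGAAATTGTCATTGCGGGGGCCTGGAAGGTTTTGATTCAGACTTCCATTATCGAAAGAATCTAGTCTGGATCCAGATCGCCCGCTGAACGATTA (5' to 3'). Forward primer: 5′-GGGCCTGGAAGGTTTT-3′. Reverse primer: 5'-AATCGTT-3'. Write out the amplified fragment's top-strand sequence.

5'-GGGCCTGGAAGGTTTTGATTCAGACTTCCATTATCGAAAGAATCTAGTCTGGATCCAGATCGCCCGCTGAACGATT-3'

Forward primer GGGCCTGGAAGGTTTT is found on the top strand at positions 107–122.
Reverse complement of the reverse primer: AACGATT. This occurs on the top strand at positions 176–182.
The product is the template from position 107 through 182 (76 bp).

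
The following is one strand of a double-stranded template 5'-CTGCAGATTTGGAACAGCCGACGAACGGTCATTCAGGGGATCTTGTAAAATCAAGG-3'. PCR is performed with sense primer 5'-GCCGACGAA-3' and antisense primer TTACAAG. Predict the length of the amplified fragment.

The forward primer matches the template at positions 17–25.
The reverse primer's reverse complement is CTTGTAA, which matches the template at positions 42–48.
Amplicon spans positions 17–48: 32 bp.

32 bp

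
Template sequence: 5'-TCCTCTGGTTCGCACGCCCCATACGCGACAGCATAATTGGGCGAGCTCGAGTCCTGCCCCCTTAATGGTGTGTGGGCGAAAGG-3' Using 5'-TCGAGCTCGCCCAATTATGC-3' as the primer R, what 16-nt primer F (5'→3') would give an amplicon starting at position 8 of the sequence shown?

The reverse primer's reverse complement GCATAATTGGGCGAGCTCGA matches the template at positions 31–50; the product starts at position 8.
The forward primer is identical to the top strand over positions 8–23: GTTCGCACGCCCCATA.

5'-GTTCGCACGCCCCATA-3'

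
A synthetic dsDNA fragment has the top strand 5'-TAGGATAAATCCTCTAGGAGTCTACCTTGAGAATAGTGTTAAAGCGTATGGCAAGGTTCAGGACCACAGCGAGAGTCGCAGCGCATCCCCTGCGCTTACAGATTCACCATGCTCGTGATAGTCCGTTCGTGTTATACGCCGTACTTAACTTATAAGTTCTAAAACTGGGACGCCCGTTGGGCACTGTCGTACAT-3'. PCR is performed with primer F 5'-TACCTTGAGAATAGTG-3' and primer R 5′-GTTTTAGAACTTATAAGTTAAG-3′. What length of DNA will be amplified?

143 bp

Scanning the template, TACCTTGAGAATAGTG occurs at positions 23–38; this primer anneals to the bottom strand there with its 3' end pointing downstream.
Reverse complement of the reverse primer: CTTAACTTATAAGTTCTAAAAC. This occurs on the top strand at positions 144–165.
Amplicon spans positions 23–165: 143 bp.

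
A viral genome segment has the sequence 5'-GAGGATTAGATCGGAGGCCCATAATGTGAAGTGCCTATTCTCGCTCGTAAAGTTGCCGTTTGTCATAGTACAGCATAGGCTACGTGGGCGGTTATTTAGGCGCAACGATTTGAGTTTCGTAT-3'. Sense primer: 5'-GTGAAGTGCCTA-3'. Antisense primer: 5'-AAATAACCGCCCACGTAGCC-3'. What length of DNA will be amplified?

Forward primer GTGAAGTGCCTA is found on the top strand at positions 26–37.
The reverse primer's reverse complement is GGCTACGTGGGCGGTTATTT, which matches the template at positions 78–97.
Product length = (reverse-primer end) − (forward-primer start) + 1 = 97 − 26 + 1 = 72 bp.

72 bp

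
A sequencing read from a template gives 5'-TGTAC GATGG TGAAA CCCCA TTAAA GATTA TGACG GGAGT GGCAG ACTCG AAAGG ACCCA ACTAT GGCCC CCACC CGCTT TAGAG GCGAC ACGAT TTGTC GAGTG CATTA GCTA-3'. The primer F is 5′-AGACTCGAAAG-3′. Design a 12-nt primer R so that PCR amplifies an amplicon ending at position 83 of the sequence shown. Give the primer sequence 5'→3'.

5'-CTAAAGCGGGTG-3'

The forward primer binds at positions 44–54; the product's 3' end on the top strand is position 83.
The reverse primer anneals to the top strand over positions 72–83, i.e. to CACCCGCTTTAG.
Its sequence written 5'→3' is the reverse complement: CTAAAGCGGGTG.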